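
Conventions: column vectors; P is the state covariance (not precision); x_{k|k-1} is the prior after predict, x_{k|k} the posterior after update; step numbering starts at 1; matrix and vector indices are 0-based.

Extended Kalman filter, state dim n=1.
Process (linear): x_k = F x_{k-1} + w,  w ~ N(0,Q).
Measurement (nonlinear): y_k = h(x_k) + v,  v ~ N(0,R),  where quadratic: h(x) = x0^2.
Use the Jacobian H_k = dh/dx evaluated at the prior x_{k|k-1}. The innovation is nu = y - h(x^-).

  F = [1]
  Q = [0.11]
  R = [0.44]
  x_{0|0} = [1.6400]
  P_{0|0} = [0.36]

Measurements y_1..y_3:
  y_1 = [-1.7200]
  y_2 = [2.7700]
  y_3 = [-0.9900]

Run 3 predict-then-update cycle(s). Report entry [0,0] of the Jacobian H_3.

H_jac[0,0] = 1.9647

step 1: x^-=[1.6400]  P^-=[0.4700]  H_jac=[3.2800]  S=[5.4964]  K=[0.2805]  nu=[-4.4096]  x^+=[0.4032]  P^+=[0.0376]
step 2: x^-=[0.4032]  P^-=[0.1476]  H_jac=[0.8065]  S=[0.5360]  K=[0.2221]  nu=[2.6074]  x^+=[0.9824]  P^+=[0.1212]
step 3: x^-=[0.9824]  P^-=[0.2312]  H_jac=[1.9647]  S=[1.3324]  K=[0.3409]  nu=[-1.9550]  x^+=[0.3159]  P^+=[0.0763]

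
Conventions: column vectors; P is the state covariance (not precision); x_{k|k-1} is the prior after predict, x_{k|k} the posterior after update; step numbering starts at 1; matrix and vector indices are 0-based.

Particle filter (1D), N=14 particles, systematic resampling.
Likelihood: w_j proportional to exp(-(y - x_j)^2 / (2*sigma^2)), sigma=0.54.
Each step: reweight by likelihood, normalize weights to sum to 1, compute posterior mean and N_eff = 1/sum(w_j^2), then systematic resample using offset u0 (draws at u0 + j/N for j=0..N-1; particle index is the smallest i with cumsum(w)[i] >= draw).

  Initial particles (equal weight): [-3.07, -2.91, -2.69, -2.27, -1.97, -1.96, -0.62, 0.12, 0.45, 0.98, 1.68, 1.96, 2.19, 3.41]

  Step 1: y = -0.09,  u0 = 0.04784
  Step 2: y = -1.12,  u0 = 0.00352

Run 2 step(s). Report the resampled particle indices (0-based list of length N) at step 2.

resampled_idx = [0, 0, 0, 1, 1, 1, 2, 2, 2, 2, 3, 3, 3, 6]

step 1: w=[0.0000, 0.0000, 0.0000, 0.0001, 0.0010, 0.0011, 0.2683, 0.4027, 0.2634, 0.0610, 0.0020, 0.0003, 0.0001, 0.0000]  mean=0.0600  Neff=3.2547  idx=[6, 6, 6, 6, 7, 7, 7, 7, 7, 8, 8, 8, 8, 9]
step 2: w=[0.2155, 0.2155, 0.2155, 0.2155, 0.0237, 0.0237, 0.0237, 0.0237, 0.0237, 0.0048, 0.0048, 0.0048, 0.0048, 0.0002]  mean=-0.5114  Neff=5.3001  idx=[0, 0, 0, 1, 1, 1, 2, 2, 2, 2, 3, 3, 3, 6]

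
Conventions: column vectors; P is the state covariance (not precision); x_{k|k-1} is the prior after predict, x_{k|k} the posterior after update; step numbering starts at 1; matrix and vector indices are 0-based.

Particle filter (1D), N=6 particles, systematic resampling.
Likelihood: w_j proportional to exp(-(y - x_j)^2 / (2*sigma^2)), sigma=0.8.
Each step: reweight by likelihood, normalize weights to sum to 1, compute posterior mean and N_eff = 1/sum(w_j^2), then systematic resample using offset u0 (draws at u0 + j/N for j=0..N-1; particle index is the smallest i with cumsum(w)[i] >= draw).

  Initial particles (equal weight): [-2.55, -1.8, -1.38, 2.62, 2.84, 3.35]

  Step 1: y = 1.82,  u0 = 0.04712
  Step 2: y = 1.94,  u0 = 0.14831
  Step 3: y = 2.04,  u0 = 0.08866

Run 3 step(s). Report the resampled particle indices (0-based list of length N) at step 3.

resampled_idx = [0, 1, 2, 2, 3, 4]

step 1: w=[0.0000, 0.0000, 0.0003, 0.5008, 0.3663, 0.1326]  mean=2.7961  Neff=2.4841  idx=[3, 3, 3, 4, 4, 5]
step 2: w=[0.2071, 0.2071, 0.2071, 0.1579, 0.1579, 0.0629]  mean=2.7354  Neff=5.4794  idx=[0, 1, 2, 3, 4, 5]
step 3: w=[0.2033, 0.2033, 0.2033, 0.1604, 0.1604, 0.0692]  mean=2.7411  Neff=5.5470  idx=[0, 1, 2, 2, 3, 4]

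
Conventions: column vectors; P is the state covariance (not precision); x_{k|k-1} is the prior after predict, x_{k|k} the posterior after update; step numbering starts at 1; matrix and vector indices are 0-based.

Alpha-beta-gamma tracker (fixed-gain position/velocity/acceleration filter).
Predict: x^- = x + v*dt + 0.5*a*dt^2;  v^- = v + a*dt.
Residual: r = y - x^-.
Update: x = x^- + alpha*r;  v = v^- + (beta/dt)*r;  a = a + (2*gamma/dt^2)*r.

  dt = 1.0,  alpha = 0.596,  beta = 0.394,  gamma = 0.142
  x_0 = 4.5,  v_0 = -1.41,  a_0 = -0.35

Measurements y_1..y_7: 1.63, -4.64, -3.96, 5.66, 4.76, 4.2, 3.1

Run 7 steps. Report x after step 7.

x_post = 8.5476

step 1: x_pred=2.9150  r=-1.2850  x^+=2.1491  v^+=-2.2663  a^+=-0.7149
step 2: x_pred=-0.4746  r=-4.1654  x^+=-2.9572  v^+=-4.6224  a^+=-1.8979
step 3: x_pred=-8.5285  r=4.5685  x^+=-5.8057  v^+=-4.7203  a^+=-0.6004
step 4: x_pred=-10.8262  r=16.4862  x^+=-1.0004  v^+=1.1748  a^+=4.0816
step 5: x_pred=2.2152  r=2.5448  x^+=3.7319  v^+=6.2591  a^+=4.8044
step 6: x_pred=12.3932  r=-8.1932  x^+=7.5100  v^+=7.8353  a^+=2.4775
step 7: x_pred=16.5841  r=-13.4841  x^+=8.5476  v^+=5.0001  a^+=-1.3520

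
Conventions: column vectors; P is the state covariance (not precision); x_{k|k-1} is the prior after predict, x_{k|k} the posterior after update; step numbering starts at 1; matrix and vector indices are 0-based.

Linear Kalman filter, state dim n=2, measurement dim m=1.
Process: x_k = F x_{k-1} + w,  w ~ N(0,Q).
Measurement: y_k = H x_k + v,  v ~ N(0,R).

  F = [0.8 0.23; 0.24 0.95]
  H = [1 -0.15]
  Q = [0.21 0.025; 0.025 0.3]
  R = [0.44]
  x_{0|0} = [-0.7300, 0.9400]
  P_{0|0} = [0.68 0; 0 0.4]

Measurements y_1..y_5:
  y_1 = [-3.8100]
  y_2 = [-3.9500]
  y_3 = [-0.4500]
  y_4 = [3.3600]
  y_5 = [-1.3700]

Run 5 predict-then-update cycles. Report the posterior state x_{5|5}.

step 1: x^-=[-0.3678, 0.7178]  P^-=[0.6664 0.2430; 0.2430 0.7002]  S=[1.0492]  K=[0.6004; 0.1315]  nu=[-3.3345]  x^+=[-2.3697, 0.2794]  P^+=[0.2882 0.1601; 0.1601 0.6820]
step 2: x^-=[-1.8315, -0.3033]  P^-=[0.4895 0.3599; 0.3599 1.0052]  S=[0.8441]  K=[0.5159; 0.2478]  nu=[-2.1640]  x^+=[-2.9479, -0.8394]  P^+=[0.2648 0.2520; 0.2520 0.9533]
step 3: x^-=[-2.5514, -1.5050]  P^-=[0.5226 0.4896; 0.4896 1.2906]  S=[0.8448]  K=[0.5317; 0.3504]  nu=[1.8756]  x^+=[-1.5541, -0.8478]  P^+=[0.2838 0.3322; 0.3322 1.1869]
step 4: x^-=[-1.4382, -1.1783]  P^-=[0.5767 0.6096; 0.6096 1.5390]  S=[0.8684]  K=[0.5587; 0.4362]  nu=[4.6215]  x^+=[1.1440, 0.8375]  P^+=[0.3055 0.3980; 0.3980 1.3737]
step 5: x^-=[1.1078, 1.0701]  P^-=[0.6247 0.7083; 0.7083 1.7389]  S=[0.8913]  K=[0.5816; 0.5020]  nu=[-2.3173]  x^+=[-0.2400, -0.0931]  P^+=[0.3231 0.4480; 0.4480 1.5143]

x_post = [-0.2400, -0.0931]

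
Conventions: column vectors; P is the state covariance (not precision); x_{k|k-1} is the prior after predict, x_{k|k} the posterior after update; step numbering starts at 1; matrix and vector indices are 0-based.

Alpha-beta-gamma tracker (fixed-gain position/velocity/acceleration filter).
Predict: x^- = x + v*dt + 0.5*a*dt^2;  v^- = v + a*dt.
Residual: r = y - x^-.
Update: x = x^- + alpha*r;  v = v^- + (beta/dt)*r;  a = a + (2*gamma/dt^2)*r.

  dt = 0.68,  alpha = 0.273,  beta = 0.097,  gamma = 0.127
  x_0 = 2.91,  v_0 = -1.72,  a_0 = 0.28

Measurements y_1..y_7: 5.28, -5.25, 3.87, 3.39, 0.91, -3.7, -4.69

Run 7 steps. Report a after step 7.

a_post = -4.0486

step 1: x_pred=1.8051  r=3.4749  x^+=2.7538  v^+=-1.0339  a^+=2.1888
step 2: x_pred=2.5568  r=-7.8068  x^+=0.4255  v^+=-0.6592  a^+=-2.0995
step 3: x_pred=-0.5081  r=4.3781  x^+=0.6871  v^+=-1.4623  a^+=0.3054
step 4: x_pred=-0.2367  r=3.6267  x^+=0.7534  v^+=-0.7373  a^+=2.2976
step 5: x_pred=0.7832  r=0.1268  x^+=0.8178  v^+=0.8431  a^+=2.3672
step 6: x_pred=1.9385  r=-5.6385  x^+=0.3992  v^+=1.6485  a^+=-0.7300
step 7: x_pred=1.3514  r=-6.0414  x^+=-0.2979  v^+=0.2903  a^+=-4.0486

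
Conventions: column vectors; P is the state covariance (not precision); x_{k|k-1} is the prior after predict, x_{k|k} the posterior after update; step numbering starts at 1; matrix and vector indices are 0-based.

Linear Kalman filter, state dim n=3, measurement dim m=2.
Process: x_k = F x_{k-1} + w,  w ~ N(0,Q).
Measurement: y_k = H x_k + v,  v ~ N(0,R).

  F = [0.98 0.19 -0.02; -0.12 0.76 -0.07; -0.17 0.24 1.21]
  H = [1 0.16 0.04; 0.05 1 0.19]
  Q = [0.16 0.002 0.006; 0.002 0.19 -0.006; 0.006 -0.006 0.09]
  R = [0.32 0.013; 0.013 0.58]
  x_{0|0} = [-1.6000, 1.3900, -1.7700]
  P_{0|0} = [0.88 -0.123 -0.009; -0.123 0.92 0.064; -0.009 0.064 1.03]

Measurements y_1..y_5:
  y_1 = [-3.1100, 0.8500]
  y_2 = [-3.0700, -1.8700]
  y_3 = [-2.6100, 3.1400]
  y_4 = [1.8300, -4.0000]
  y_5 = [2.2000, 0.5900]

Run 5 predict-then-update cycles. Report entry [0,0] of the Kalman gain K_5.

K[0,0] = 0.5224

step 1: x^-=[-1.2685, 1.3723, -1.5361]  P^-=[0.9928 -0.0572 -0.1448; -0.0572 0.7546 0.1709; -0.1448 0.1709 1.7274]  S=[1.3072 0.1230; 0.1230 1.4559]  K=[0.7564 -0.0880; 0.0031 0.5384; -0.0694 0.3437]  nu=[-1.9996, -0.1670]  x^+=[-2.7662, 1.2761, -1.4548]  P^+=[0.2501 -0.0414 -0.0649; -0.0414 0.3322 -0.0937; -0.0649 -0.0937 1.5549]
step 2: x^-=[-2.4394, 1.4036, -0.9838]  P^-=[0.4007 -0.0002 -0.1649; -0.0002 0.4095 -0.1414; -0.1649 -0.1414 2.3686]  S=[0.7199 0.0748; 0.0748 1.0191]  K=[0.5527 -0.0518; 0.0442 0.3722; -0.1607 0.3065]  nu=[-0.8159, -2.9647]  x^+=[-2.7367, 0.2640, -1.7614]  P^+=[0.1823 -0.0134 -0.0980; -0.0134 0.2645 -0.2491; -0.0980 -0.2491 2.2616]
step 3: x^-=[-2.5966, 0.6524, -1.6026]  P^-=[0.3463 0.0259 -0.2424; 0.0259 0.3838 -0.3553; -0.2424 -0.3553 3.3185]  S=[0.6657 0.0715; 0.0715 0.9474]  K=[0.5163 -0.0420; 0.0744 0.3296; -0.2822 0.2990]  nu=[-0.0537, 2.9220]  x^+=[-2.7470, 1.6113, -0.7140]  P^+=[0.1702 0.0015 -0.1454; 0.0015 0.2737 -0.4296; -0.1454 -0.4296 3.1928]
step 4: x^-=[-2.3716, 1.6042, -0.0102]  P^-=[0.3442 0.0489 -0.3565; 0.0489 0.4092 -0.5918; -0.3565 -0.5918 4.5955]  S=[0.6616 0.0698; 0.0698 0.9292]  K=[0.5148 -0.0404; 0.1040 0.3142; -0.4375 0.3165]  nu=[3.9453, -5.4837]  x^+=[-0.1190, 0.2915, -3.4717]  P^+=[0.1702 0.0143 -0.2082; 0.0143 0.3057 -0.6468; -0.2082 -0.6468 4.3951]
step 5: x^-=[0.0082, 0.4789, -4.1106]  P^-=[0.3547 0.0748 -0.5051; 0.0748 0.4533 -0.8774; -0.5051 -0.8774 6.2562]  S=[0.6686 0.0675; 0.0675 0.9245]  K=[0.5224 -0.0418; 0.1372 0.3040; -0.6269 0.3551]  nu=[2.2796, 0.8917]  x^+=[1.1618, 1.0627, -5.2231]  P^+=[0.1736 0.0283 -0.2866; 0.0283 0.3496 -0.9102; -0.2866 -0.9102 5.9069]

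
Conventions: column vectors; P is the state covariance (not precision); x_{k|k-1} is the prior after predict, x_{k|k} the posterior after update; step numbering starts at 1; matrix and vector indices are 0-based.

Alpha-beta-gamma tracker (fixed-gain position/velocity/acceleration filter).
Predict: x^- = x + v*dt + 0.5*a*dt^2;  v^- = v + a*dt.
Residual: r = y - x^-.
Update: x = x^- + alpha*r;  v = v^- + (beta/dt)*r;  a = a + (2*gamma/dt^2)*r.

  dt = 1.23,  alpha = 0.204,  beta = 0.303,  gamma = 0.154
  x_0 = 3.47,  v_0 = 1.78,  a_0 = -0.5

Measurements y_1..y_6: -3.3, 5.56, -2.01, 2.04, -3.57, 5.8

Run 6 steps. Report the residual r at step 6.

step 1: x_pred=5.2812  r=-8.5812  x^+=3.5306  v^+=-0.9489  a^+=-2.2470
step 2: x_pred=0.6637  r=4.8963  x^+=1.6626  v^+=-2.5065  a^+=-1.2502
step 3: x_pred=-2.3662  r=0.3562  x^+=-2.2935  v^+=-3.9565  a^+=-1.1777
step 4: x_pred=-8.0509  r=10.0909  x^+=-5.9923  v^+=-2.9193  a^+=0.8766
step 5: x_pred=-8.9199  r=5.3499  x^+=-7.8285  v^+=-0.5231  a^+=1.9658
step 6: x_pred=-6.9849  r=12.7849  x^+=-4.3768  v^+=5.0443  a^+=4.5686

resid = 12.7849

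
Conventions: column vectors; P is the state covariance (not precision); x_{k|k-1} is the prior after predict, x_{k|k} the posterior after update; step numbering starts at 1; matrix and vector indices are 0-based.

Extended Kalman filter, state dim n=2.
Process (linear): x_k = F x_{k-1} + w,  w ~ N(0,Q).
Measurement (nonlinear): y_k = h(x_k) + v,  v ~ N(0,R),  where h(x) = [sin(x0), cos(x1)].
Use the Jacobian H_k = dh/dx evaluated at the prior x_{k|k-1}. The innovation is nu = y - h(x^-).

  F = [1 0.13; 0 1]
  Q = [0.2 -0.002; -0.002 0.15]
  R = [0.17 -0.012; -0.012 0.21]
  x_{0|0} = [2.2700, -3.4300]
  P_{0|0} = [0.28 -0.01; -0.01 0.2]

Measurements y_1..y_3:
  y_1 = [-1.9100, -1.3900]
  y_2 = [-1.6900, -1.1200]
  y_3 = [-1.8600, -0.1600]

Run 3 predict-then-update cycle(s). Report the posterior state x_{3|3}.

step 1: x^-=[1.8241, -3.4300]  P^-=[0.4808 0.0140; 0.0140 0.3500]  H_jac=[-0.2506 0.0000; 0.0000 -0.2844]  S=[0.2002 -0.0110; -0.0110 0.2383]  K=[-0.6043 -0.0446; -0.0406 -0.4196]  nu=[-2.8781, -0.4313]  x^+=[3.5826, -3.1322]  P^+=[0.4078 0.0074; 0.0074 0.3081]
step 2: x^-=[3.1754, -3.1322]  P^-=[0.6149 0.0455; 0.0455 0.4581]  H_jac=[-0.9994 0.0000; 0.0000 0.0094]  S=[0.7842 -0.0124; -0.0124 0.2100]  K=[-0.7844 -0.0444; -0.0577 0.0170]  nu=[-1.6562, -0.1200]  x^+=[4.4798, -3.0387]  P^+=[0.1329 0.0100; 0.0100 0.4554]
step 3: x^-=[4.0848, -3.0387]  P^-=[0.3432 0.0672; 0.0672 0.6054]  H_jac=[-0.5872 0.0000; 0.0000 0.1027]  S=[0.2883 -0.0161; -0.0161 0.2164]  K=[-0.7000 -0.0200; -0.1214 0.2784]  nu=[-1.0506, 0.8347]  x^+=[4.8035, -2.6788]  P^+=[0.2023 0.0408; 0.0408 0.5833]

x_post = [4.8035, -2.6788]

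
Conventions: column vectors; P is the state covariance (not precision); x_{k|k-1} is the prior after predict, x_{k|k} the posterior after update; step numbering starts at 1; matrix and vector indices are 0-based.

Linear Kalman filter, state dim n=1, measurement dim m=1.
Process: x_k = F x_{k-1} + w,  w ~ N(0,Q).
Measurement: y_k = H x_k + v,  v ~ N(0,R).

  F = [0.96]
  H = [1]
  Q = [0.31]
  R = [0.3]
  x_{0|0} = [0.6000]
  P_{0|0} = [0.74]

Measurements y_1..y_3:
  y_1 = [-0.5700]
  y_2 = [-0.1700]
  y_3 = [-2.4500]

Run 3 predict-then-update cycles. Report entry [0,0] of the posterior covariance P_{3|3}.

P_post[0,0] = 0.1854

step 1: x^-=[0.5760]  P^-=[0.9920]  S=[1.2920]  K=[0.7678]  nu=[-1.1460]  x^+=[-0.3039]  P^+=[0.2303]
step 2: x^-=[-0.2917]  P^-=[0.5223]  S=[0.8223]  K=[0.6352]  nu=[0.1217]  x^+=[-0.2144]  P^+=[0.1905]
step 3: x^-=[-0.2058]  P^-=[0.4856]  S=[0.7856]  K=[0.6181]  nu=[-2.2442]  x^+=[-1.5930]  P^+=[0.1854]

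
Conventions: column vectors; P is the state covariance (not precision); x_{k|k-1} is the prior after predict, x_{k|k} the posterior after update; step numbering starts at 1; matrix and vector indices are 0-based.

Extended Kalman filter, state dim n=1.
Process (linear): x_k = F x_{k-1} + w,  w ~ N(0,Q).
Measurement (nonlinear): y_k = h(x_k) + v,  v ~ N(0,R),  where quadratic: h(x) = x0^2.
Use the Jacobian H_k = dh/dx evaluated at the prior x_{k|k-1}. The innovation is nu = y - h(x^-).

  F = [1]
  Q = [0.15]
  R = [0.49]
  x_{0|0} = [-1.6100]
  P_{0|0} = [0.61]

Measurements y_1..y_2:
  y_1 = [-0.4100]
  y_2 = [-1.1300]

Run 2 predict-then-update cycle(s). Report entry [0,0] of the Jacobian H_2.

step 1: x^-=[-1.6100]  P^-=[0.7600]  H_jac=[-3.2200]  S=[8.3700]  K=[-0.2924]  nu=[-3.0021]  x^+=[-0.7323]  P^+=[0.0445]
step 2: x^-=[-0.7323]  P^-=[0.1945]  H_jac=[-1.4645]  S=[0.9071]  K=[-0.3140]  nu=[-1.6662]  x^+=[-0.2091]  P^+=[0.1051]

H_jac[0,0] = -1.4645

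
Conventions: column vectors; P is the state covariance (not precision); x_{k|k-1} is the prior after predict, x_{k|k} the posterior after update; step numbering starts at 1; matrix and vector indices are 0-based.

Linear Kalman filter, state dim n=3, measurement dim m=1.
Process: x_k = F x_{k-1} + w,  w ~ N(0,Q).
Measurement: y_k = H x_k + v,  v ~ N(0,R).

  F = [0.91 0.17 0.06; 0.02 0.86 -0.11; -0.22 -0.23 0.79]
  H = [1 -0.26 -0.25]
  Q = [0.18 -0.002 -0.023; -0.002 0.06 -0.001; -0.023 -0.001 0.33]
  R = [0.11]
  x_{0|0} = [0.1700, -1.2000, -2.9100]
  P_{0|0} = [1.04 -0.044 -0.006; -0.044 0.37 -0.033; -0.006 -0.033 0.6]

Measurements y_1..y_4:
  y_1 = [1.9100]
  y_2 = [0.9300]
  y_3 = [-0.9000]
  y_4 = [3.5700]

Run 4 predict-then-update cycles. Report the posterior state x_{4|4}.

step 1: x^-=[-0.2239, -0.7085, -2.0603]  P^-=[1.0391 0.0320 -0.2146; 0.0320 0.3461 -0.1459; -0.2146 -0.1459 0.7840]  S=[1.2932]  K=[0.8386; -0.0166; -0.2882]  nu=[1.4346]  x^+=[0.9791, -0.7324, -2.4737]  P^+=[0.1297 0.0500 0.0979; 0.0500 0.3457 -0.1521; 0.0979 -0.1521 0.6766]
step 2: x^-=[0.6181, -0.3382, -2.0012]  P^-=[0.3229 0.0711 0.0080; 0.0711 0.3540 -0.2417; 0.0080 -0.2417 0.8031]  S=[0.4347]  K=[0.6958; 0.0908; -0.2989]  nu=[-0.2763]  x^+=[0.4258, -0.3632, -1.9186]  P^+=[0.1125 0.0436 0.0984; 0.0436 0.3504 -0.2299; 0.0984 -0.2299 0.7643]
step 3: x^-=[0.2106, -0.0928, -1.5258]  P^-=[0.3056 0.0632 0.0080; 0.0632 0.3730 -0.3038; 0.0080 -0.3038 0.8847]  S=[0.4197]  K=[0.6841; 0.1005; -0.3198]  nu=[-1.5162]  x^+=[-0.8266, -0.2452, -1.0410]  P^+=[0.1091 0.0344 0.0998; 0.0344 0.3688 -0.2903; 0.0998 -0.2903 0.8418]
step 4: x^-=[-0.8564, -0.1129, -0.5841]  P^-=[0.2997 0.0559 0.0076; 0.0559 0.3986 -0.3548; 0.0076 -0.3548 0.9544]  S=[0.4173]  K=[0.6788; 0.0982; -0.3325]  nu=[4.2510]  x^+=[2.0292, 0.3048, -1.9977]  P^+=[0.1074 0.0281 0.1018; 0.0281 0.3946 -0.3412; 0.1018 -0.3412 0.9083]

x_post = [2.0292, 0.3048, -1.9977]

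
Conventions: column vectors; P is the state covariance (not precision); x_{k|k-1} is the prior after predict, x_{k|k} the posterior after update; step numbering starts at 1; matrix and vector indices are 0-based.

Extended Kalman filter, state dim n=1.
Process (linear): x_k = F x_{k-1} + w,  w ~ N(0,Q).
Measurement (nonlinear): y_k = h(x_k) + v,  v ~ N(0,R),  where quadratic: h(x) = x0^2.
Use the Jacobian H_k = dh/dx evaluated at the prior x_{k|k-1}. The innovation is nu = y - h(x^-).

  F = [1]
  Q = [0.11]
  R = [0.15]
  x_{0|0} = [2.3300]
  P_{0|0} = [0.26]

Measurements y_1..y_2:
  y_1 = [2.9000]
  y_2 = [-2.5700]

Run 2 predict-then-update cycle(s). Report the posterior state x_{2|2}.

x_post = [0.3296]

step 1: x^-=[2.3300]  P^-=[0.3700]  H_jac=[4.6600]  S=[8.1848]  K=[0.2107]  nu=[-2.5289]  x^+=[1.7973]  P^+=[0.0068]
step 2: x^-=[1.7973]  P^-=[0.1168]  H_jac=[3.5945]  S=[1.6589]  K=[0.2530]  nu=[-5.8002]  x^+=[0.3296]  P^+=[0.0106]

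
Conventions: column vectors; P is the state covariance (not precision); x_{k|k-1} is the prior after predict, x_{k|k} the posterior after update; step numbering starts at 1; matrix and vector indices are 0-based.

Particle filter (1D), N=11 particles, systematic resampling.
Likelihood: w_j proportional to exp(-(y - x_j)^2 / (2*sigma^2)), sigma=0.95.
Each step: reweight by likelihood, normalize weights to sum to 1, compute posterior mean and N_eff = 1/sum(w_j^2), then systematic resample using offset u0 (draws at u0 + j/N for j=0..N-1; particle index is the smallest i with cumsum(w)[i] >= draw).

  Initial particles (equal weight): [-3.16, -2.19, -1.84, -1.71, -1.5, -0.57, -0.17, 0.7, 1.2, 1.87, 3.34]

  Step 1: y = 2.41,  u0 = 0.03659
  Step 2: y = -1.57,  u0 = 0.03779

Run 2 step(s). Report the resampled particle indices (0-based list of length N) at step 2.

step 1: w=[0.0000, 0.0000, 0.0000, 0.0000, 0.0001, 0.0034, 0.0117, 0.0923, 0.2072, 0.3966, 0.2887]  mean=2.0150  Neff=3.4217  idx=[7, 8, 8, 8, 9, 9, 9, 9, 10, 10, 10]
step 2: w=[0.5430, 0.1344, 0.1344, 0.1344, 0.0134, 0.0134, 0.0134, 0.0134, 0.0000, 0.0000, 0.0000]  mean=0.9645  Neff=2.8587  idx=[0, 0, 0, 0, 0, 0, 1, 1, 2, 3, 4]

resampled_idx = [0, 0, 0, 0, 0, 0, 1, 1, 2, 3, 4]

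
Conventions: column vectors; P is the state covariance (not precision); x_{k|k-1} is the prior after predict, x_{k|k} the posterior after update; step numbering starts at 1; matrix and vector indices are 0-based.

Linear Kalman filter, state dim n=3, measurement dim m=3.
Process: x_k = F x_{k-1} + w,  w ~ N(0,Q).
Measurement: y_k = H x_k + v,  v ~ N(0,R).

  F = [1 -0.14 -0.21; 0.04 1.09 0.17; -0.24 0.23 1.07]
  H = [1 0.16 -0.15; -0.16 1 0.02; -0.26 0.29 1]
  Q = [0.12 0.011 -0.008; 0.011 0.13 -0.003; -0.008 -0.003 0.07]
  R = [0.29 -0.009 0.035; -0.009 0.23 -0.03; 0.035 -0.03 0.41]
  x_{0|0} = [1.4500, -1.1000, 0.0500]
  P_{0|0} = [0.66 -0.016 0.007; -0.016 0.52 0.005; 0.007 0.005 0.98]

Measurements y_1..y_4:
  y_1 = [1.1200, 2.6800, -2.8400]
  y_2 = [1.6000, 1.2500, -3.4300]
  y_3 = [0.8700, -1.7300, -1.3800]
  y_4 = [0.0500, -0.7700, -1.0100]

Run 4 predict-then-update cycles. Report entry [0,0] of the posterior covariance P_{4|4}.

P_post[0,0] = 0.1232

step 1: x^-=[1.5935, -1.1325, -0.5475]  P^-=[0.8352 -0.0944 -0.4007; -0.0944 0.7777 0.3094; -0.4007 0.3094 1.2582]  S=[1.2486 -0.1770 -0.7386; -0.1770 1.0748 0.6617; -0.7386 0.6617 2.1921]  K=[0.6668 -0.0822 -0.0449; 0.1394 0.7128 0.0870; -0.0488 -0.0428 0.6589]  nu=[-0.3744, 4.0784, -1.5498]  x^+=[1.0783, 1.5877, -1.7250]  P^+=[0.2000 0.0073 0.0573; 0.0073 0.1618 -0.0259; 0.0573 -0.0259 0.2921]
step 2: x^-=[1.2183, 1.4805, -1.7394]  P^-=[0.3084 0.0076 -0.0556; 0.0076 0.3228 0.0559; -0.0556 0.0559 0.3816]  S=[0.6317 -0.0111 -0.1369; -0.0111 0.5610 0.1471; -0.1369 0.1471 0.8998]  K=[0.4881 -0.0494 -0.0662; 0.1097 0.5538 0.0901; -0.0677 0.0107 0.4461]  nu=[-0.1160, -0.0008, -1.8032]  x^+=[1.2810, 1.3049, -2.5360]  P^+=[0.1422 0.0085 0.0260; 0.0085 0.1252 -0.0100; 0.0260 -0.0100 0.1899]
step 3: x^-=[1.6309, 1.0424, -2.7208]  P^-=[0.2592 0.0067 -0.0555; 0.0067 0.2819 0.0475; -0.0555 0.0475 0.2830]  S=[0.5793 -0.0091 -0.1123; -0.0091 0.5188 0.1231; -0.1123 0.1231 0.7897]  K=[0.4469 -0.0416 -0.0832; 0.1037 0.5225 0.0948; -0.0823 0.0284 0.3780]  nu=[-1.3358, -2.4571, 1.4625]  x^+=[1.0145, -0.2414, -2.1279]  P^+=[0.1276 0.0091 0.0133; 0.0091 0.1180 -0.0050; 0.0133 -0.0050 0.1562]
step 4: x^-=[1.4951, -0.5842, -2.5759]  P^-=[0.2484 0.0058 -0.0592; 0.0058 0.2740 0.0454; -0.0592 0.0454 0.2521]  S=[0.5685 -0.0093 -0.1095; -0.0093 0.5108 0.1185; -0.1095 0.1185 0.7581]  K=[0.4358 -0.0395 -0.0920; 0.1024 0.5157 0.0969; -0.0895 0.0340 0.3519]  nu=[-1.7380, 0.1050, 2.1240]  x^+=[0.5382, -0.5023, -1.6692]  P^+=[0.1232 0.0093 0.0081; 0.0093 0.1163 -0.0035; 0.0081 -0.0035 0.1432]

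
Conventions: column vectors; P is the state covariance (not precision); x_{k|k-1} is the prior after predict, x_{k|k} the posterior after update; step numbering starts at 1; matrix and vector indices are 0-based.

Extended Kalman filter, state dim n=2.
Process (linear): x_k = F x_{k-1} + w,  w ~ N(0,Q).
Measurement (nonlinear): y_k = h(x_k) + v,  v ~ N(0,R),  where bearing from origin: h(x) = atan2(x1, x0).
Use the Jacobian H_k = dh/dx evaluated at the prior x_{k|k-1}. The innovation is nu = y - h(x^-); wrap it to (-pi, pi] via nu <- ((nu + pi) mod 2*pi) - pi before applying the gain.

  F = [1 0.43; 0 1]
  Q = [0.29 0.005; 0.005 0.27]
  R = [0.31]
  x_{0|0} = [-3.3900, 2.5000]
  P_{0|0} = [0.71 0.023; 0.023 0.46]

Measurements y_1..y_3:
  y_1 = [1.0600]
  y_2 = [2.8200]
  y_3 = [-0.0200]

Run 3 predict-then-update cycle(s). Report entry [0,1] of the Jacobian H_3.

step 1: x^-=[-2.3150, 2.5000]  P^-=[1.1048 0.2258; 0.2258 0.7300]  H_jac=[-0.2153 -0.1994]  S=[0.4097]  K=[-0.6907; -0.4740]  nu=[-1.2578]  x^+=[-1.4462, 3.0962]  P^+=[0.9094 0.0917; 0.0917 0.6379]
step 2: x^-=[-0.1149, 3.0962]  P^-=[1.3962 0.3710; 0.3710 0.9079]  H_jac=[-0.3225 -0.0120]  S=[0.4582]  K=[-0.9924; -0.2848]  nu=[1.2121]  x^+=[-1.3178, 2.7510]  P^+=[0.9449 0.2415; 0.2415 0.8708]
step 3: x^-=[-0.1348, 2.7510]  P^-=[1.6036 0.6209; 0.6209 1.1408]  H_jac=[-0.3626 -0.0178]  S=[0.5292]  K=[-1.1196; -0.4637]  nu=[-1.6398]  x^+=[1.7011, 3.5114]  P^+=[0.9401 0.3461; 0.3461 1.0269]

H_jac[0,1] = -0.0178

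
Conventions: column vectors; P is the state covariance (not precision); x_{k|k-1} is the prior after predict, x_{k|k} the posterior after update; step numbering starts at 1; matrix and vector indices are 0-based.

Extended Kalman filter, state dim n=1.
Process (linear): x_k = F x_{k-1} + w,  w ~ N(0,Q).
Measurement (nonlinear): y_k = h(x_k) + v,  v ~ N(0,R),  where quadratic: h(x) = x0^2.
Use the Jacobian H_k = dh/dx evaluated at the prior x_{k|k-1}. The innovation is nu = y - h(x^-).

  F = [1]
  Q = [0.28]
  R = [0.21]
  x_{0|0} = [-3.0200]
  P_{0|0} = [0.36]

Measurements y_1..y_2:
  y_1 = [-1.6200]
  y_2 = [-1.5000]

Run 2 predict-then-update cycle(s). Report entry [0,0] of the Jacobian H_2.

step 1: x^-=[-3.0200]  P^-=[0.6400]  H_jac=[-6.0400]  S=[23.5582]  K=[-0.1641]  nu=[-10.7404]  x^+=[-1.2576]  P^+=[0.0057]
step 2: x^-=[-1.2576]  P^-=[0.2857]  H_jac=[-2.5153]  S=[2.0175]  K=[-0.3562]  nu=[-3.0817]  x^+=[-0.1600]  P^+=[0.0297]

H_jac[0,0] = -2.5153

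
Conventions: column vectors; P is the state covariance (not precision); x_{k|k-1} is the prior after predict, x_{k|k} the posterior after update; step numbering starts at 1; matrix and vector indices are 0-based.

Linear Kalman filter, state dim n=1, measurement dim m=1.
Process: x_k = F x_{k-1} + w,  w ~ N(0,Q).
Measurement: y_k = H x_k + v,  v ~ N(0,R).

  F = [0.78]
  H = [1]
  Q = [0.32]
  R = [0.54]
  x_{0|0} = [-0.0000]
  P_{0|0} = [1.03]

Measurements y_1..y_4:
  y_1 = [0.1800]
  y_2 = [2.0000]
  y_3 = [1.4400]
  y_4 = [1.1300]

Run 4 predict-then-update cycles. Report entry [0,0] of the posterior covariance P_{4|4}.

P_post[0,0] = 0.2527

step 1: x^-=[0.0000]  P^-=[0.9467]  S=[1.4867]  K=[0.6368]  nu=[0.1800]  x^+=[0.1146]  P^+=[0.3439]
step 2: x^-=[0.0894]  P^-=[0.5292]  S=[1.0692]  K=[0.4950]  nu=[1.9106]  x^+=[1.0351]  P^+=[0.2673]
step 3: x^-=[0.8073]  P^-=[0.4826]  S=[1.0226]  K=[0.4719]  nu=[0.6327]  x^+=[1.1059]  P^+=[0.2548]
step 4: x^-=[0.8626]  P^-=[0.4750]  S=[1.0150]  K=[0.4680]  nu=[0.2674]  x^+=[0.9878]  P^+=[0.2527]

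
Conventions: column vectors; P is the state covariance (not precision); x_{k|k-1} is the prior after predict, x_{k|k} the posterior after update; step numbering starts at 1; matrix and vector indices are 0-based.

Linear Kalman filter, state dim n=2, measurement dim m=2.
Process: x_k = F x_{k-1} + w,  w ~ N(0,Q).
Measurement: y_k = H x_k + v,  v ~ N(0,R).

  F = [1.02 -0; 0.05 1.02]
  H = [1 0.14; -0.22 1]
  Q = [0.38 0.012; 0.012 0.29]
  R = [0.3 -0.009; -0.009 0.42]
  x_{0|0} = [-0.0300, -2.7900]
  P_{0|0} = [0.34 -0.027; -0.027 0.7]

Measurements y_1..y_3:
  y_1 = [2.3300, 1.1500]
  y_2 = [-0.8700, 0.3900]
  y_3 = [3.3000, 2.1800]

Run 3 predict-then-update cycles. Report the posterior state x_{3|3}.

x_post = [1.9257, 1.7616]

step 1: x^-=[-0.0306, -2.8473]  P^-=[0.7337 0.0012; 0.0012 1.0164]  S=[1.0540 -0.0269; -0.0269 1.4713]  K=[0.6938 -0.0962; 0.1539 0.6934]  nu=[2.7592, 3.9906]  x^+=[1.5001, 0.3444]  P^+=[0.2091 -0.0006; -0.0006 0.2897]
step 2: x^-=[1.5301, 0.4263]  P^-=[0.5976 0.0220; 0.0220 0.5919]  S=[0.9153 -0.0363; -0.0363 1.0311]  K=[0.6529 -0.0832; 0.1373 0.5741]  nu=[-2.4598, 0.3003]  x^+=[-0.1009, 0.2610]  P^+=[0.1963 0.0024; 0.0024 0.2404]
step 3: x^-=[-0.1029, 0.2611]  P^-=[0.5842 0.0245; 0.0245 0.5409]  S=[0.9017 -0.0381; -0.0381 0.9784]  K=[0.6483 -0.0811; 0.1345 0.5526]  nu=[3.3663, 1.8962]  x^+=[1.9257, 1.7616]  P^+=[0.1948 0.0030; 0.0030 0.2315]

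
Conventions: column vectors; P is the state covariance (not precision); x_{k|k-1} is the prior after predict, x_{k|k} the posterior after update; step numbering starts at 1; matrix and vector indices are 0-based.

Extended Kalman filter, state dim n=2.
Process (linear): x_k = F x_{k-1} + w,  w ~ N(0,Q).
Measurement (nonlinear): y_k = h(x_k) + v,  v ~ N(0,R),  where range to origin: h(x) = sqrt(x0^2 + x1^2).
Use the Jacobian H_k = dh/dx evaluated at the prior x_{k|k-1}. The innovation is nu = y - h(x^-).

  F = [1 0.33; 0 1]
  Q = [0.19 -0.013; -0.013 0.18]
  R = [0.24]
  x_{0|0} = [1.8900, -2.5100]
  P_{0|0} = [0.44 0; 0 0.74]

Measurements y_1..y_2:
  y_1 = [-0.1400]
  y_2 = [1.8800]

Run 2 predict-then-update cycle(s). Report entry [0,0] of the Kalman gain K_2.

step 1: x^-=[1.0617, -2.5100]  P^-=[0.7106 0.2312; 0.2312 0.9200]  H_jac=[0.3896 -0.9210]  S=[0.9623]  K=[0.0664; -0.7869]  nu=[-2.8653]  x^+=[0.8715, -0.2553]  P^+=[0.7063 0.2815; 0.2815 0.3241]
step 2: x^-=[0.7872, -0.2553]  P^-=[1.1174 0.3754; 0.3754 0.5041]  H_jac=[0.9512 -0.3085]  S=[1.0787]  K=[0.8780; 0.1869]  nu=[1.0524]  x^+=[1.7112, -0.0586]  P^+=[0.2859 0.1984; 0.1984 0.4664]

K[0,0] = 0.8780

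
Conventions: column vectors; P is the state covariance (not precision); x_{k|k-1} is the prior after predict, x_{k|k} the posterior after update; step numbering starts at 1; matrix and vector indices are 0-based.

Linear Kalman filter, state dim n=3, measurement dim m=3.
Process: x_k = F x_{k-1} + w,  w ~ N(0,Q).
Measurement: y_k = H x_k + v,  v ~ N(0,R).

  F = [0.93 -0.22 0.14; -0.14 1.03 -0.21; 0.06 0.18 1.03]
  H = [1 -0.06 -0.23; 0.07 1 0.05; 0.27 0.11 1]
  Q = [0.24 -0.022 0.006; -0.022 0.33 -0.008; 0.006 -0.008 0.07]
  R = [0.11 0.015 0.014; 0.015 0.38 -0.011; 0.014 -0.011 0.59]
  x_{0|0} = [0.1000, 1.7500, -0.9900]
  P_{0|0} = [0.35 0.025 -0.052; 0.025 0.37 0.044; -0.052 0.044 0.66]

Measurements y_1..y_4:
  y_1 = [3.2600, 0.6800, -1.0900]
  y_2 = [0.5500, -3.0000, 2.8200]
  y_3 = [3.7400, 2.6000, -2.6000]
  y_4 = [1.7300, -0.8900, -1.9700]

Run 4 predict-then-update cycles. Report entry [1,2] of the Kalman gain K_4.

step 1: x^-=[-0.4306, 1.9964, -0.6987]  P^-=[0.5471 -0.1265 0.0508; -0.1265 0.7292 -0.0310; 0.0508 -0.0310 0.7939]  S=[0.6927 -0.1167 0.0127; -0.1167 1.0934 0.0572; 0.0127 0.0572 1.4457]  K=[0.7815 -0.0013 0.1209; -0.1267 0.6446 -0.0140; -0.2046 -0.0399 0.5596]  nu=[3.6497, -1.2513, -0.4946]  x^+=[2.3634, 0.7341, -1.6723]  P^+=[0.1003 0.0001 0.0552; 0.0001 0.2454 -0.0441; 0.0552 -0.0441 0.3177]
step 2: x^-=[1.8023, 0.7765, -1.4485]  P^-=[0.3619 -0.1202 0.1099; -0.1202 0.6286 -0.0859; 0.1099 -0.0859 0.4058]  S=[0.4571 -0.0980 0.1134; -0.0980 0.9868 -0.0253; 0.1134 -0.0253 1.0632]  K=[0.7226 -0.0161 0.1054; -0.1686 0.6071 -0.0138; -0.0650 -0.0547 0.4064]  nu=[-1.5389, -3.8302, 3.6965]  x^+=[1.1417, -1.3405, 0.3633]  P^+=[0.0915 -0.0053 0.0484; -0.0053 0.2307 -0.0412; 0.0484 -0.0412 0.2309]
step 3: x^-=[1.4075, -1.6168, 0.2014]  P^-=[0.3521 -0.1164 0.0895; -0.1164 0.6089 -0.0658; 0.0895 -0.0658 0.3134]  S=[0.4519 -0.0981 0.1116; -0.0981 0.9692 -0.0127; 0.1116 -0.0127 0.9634]  K=[0.7224 -0.0157 0.0944; -0.1742 0.5988 -0.0033; -0.0486 -0.0456 0.3479]  nu=[2.2818, 4.1082, -3.0036]  x^+=[2.7078, 0.4557, -1.1418]  P^+=[0.0900 -0.0046 0.0422; -0.0046 0.2270 -0.0347; 0.0422 -0.0347 0.1975]
step 4: x^-=[2.2581, 0.3301, -0.9316]  P^-=[0.3477 -0.1112 0.0776; -0.1112 0.6002 -0.0517; 0.0776 -0.0517 0.2795]  S=[0.4509 -0.0959 0.1064; -0.0959 0.9624 -0.0008; 0.1064 -0.0008 0.9260]  K=[0.7224 -0.0141 0.0889; -0.1742 0.5955 0.0036; -0.0481 -0.0381 0.3238]  nu=[-0.7225, -1.3316, -1.6844]  x^+=[1.6051, -0.3430, -1.3915]  P^+=[0.0893 -0.0037 0.0391; -0.0037 0.2254 -0.0307; 0.0391 -0.0307 0.1836]

K[1,2] = 0.0036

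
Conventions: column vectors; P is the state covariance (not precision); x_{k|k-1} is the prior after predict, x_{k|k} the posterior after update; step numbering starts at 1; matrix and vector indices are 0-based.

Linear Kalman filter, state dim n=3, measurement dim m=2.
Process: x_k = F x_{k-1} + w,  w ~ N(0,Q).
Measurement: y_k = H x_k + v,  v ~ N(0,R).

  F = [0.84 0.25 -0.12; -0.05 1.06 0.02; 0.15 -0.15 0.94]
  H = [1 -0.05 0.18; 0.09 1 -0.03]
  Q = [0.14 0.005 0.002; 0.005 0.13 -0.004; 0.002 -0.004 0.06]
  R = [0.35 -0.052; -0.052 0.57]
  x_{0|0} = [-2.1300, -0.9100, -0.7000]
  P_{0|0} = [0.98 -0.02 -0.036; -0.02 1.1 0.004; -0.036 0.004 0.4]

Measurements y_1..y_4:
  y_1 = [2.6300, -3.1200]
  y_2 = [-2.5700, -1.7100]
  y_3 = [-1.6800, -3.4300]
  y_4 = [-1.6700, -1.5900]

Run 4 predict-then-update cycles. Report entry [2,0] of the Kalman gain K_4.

K[2,0] = -0.0381

step 1: x^-=[-1.9327, -0.8721, -0.8410]  P^-=[0.9046 0.2355 0.0141; 0.2355 1.3709 -0.1765; 0.0141 -0.1765 0.4499]  S=[1.2573 0.1607; 0.1607 2.0016]  K=[0.6991 0.1020; 0.0185 0.6967; 0.0957 -0.1020]  nu=[4.6705, -2.0992]  x^+=[1.1183, -2.2481, -0.1801]  P^+=[0.2464 -0.0016 -0.0393; -0.0016 0.3949 -0.0469; -0.0393 -0.0469 0.4207]
step 2: x^-=[0.3989, -2.4425, 0.3357]  P^-=[0.3547 0.1018 -0.0713; 0.1018 0.5727 -0.1059; -0.0713 -0.1059 0.4484]  S=[0.6867 0.0319; 0.0319 1.1711]  K=[0.4856 0.1027; 0.0556 0.4981; 0.0265 -0.1081]  nu=[-3.1515, 0.7067]  x^+=[-1.0588, -2.2657, 0.1758]  P^+=[0.1772 0.0154 -0.0655; 0.0154 0.2783 -0.0441; -0.0655 -0.0441 0.4344]
step 3: x^-=[-1.4769, -2.3452, 0.3463]  P^-=[0.3110 0.0877 -0.0982; 0.0877 0.4400 -0.0797; -0.0982 -0.0797 0.4473]  S=[0.6339 0.0257; 0.0257 1.0340]  K=[0.4516 0.1035; 0.0634 0.4339; -0.0176 -0.0982]  nu=[-0.3826, -0.9415]  x^+=[-1.7472, -2.7779, 0.4455]  P^+=[0.1682 0.0179 -0.0814; 0.0179 0.2414 -0.0346; -0.0814 -0.0346 0.4371]
step 4: x^-=[-2.2156, -2.8483, 0.5733]  P^-=[0.3061 0.0789 -0.1083; 0.0789 0.3986 -0.0633; -0.1083 -0.0633 0.4414]  S=[0.6256 0.0218; 0.0218 0.9901]  K=[0.4483 0.1010; 0.0618 0.4103; -0.0381 -0.0863]  nu=[0.2999, 1.4749]  x^+=[-1.9322, -2.2246, 0.4347]  P^+=[0.1683 0.0164 -0.0881; 0.0164 0.2284 -0.0263; -0.0881 -0.0263 0.4330]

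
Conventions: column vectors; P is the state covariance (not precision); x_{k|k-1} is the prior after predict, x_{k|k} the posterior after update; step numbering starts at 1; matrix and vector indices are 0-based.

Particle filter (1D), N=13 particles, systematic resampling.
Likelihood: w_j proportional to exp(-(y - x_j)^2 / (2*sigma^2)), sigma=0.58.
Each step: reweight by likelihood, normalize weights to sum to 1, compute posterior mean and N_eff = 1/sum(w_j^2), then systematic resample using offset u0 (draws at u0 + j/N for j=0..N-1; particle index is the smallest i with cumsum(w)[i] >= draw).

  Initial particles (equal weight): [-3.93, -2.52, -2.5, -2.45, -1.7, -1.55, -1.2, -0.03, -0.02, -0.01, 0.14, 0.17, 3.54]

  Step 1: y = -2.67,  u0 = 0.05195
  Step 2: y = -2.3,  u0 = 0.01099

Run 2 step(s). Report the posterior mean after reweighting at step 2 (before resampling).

step 1: w=[0.0278, 0.2851, 0.2824, 0.2743, 0.0728, 0.0457, 0.0119, 0.0000, 0.0000, 0.0000, 0.0000, 0.0000, 0.0000]  mean=-2.4146  Neff=4.0890  idx=[1, 1, 1, 1, 2, 2, 2, 2, 3, 3, 3, 4, 5]
step 2: w=[0.0815, 0.0815, 0.0815, 0.0815, 0.0826, 0.0826, 0.0826, 0.0826, 0.0847, 0.0847, 0.0847, 0.0513, 0.0380]  mean=-2.4167  Neff=12.5799  idx=[0, 1, 2, 2, 3, 4, 5, 6, 7, 8, 9, 10, 11]

post_mean = -2.4167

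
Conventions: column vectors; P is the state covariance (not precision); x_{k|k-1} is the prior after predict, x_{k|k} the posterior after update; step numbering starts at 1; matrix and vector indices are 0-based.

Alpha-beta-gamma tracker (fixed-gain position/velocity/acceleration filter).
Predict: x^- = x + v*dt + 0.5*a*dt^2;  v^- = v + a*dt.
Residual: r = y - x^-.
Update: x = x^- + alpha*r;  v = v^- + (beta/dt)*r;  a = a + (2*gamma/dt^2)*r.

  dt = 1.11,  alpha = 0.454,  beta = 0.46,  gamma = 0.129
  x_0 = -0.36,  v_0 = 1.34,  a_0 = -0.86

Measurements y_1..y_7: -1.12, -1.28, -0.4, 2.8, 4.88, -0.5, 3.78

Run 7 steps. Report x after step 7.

x_post = 5.5104

step 1: x_pred=0.5976  r=-1.7176  x^+=-0.1822  v^+=-0.3264  a^+=-1.2197
step 2: x_pred=-1.2959  r=0.0159  x^+=-1.2887  v^+=-1.6736  a^+=-1.2163
step 3: x_pred=-3.8957  r=3.4957  x^+=-2.3087  v^+=-1.5751  a^+=-0.4843
step 4: x_pred=-4.3554  r=7.1554  x^+=-1.1069  v^+=0.8526  a^+=1.0140
step 5: x_pred=0.4642  r=4.4158  x^+=2.4690  v^+=3.8081  a^+=1.9387
step 6: x_pred=7.8903  r=-8.3903  x^+=4.0811  v^+=2.4830  a^+=0.1817
step 7: x_pred=6.9491  r=-3.1691  x^+=5.5104  v^+=1.3714  a^+=-0.4819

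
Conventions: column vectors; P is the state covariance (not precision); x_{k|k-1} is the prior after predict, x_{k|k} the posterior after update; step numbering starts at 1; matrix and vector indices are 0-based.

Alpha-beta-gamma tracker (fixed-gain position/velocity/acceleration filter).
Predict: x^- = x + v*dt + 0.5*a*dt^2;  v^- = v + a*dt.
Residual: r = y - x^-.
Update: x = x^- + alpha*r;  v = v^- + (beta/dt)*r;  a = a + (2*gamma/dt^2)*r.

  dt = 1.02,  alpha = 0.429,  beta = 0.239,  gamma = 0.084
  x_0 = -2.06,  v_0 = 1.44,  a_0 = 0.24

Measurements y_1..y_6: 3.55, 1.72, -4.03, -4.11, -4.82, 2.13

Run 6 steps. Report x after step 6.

x_post = -4.7398

step 1: x_pred=-0.4664  r=4.0164  x^+=1.2567  v^+=2.6259  a^+=0.8885
step 2: x_pred=4.3973  r=-2.6773  x^+=3.2487  v^+=2.9049  a^+=0.4562
step 3: x_pred=6.4490  r=-10.4790  x^+=1.9535  v^+=0.9148  a^+=-1.2359
step 4: x_pred=2.2438  r=-6.3538  x^+=-0.4820  v^+=-1.8345  a^+=-2.2619
step 5: x_pred=-3.5299  r=-1.2901  x^+=-4.0833  v^+=-4.4439  a^+=-2.4702
step 6: x_pred=-9.9011  r=12.0311  x^+=-4.7398  v^+=-4.1445  a^+=-0.5275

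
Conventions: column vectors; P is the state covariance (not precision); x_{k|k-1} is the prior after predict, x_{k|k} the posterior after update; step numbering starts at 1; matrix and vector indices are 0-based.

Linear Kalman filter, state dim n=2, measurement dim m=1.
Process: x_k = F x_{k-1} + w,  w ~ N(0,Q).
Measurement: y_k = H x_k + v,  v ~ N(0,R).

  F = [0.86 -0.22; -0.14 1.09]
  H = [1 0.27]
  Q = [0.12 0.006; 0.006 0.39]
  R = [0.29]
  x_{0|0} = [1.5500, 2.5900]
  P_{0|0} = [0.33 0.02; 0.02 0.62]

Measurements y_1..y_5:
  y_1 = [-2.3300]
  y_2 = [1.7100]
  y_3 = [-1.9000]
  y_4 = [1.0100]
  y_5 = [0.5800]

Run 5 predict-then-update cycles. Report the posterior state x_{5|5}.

x_post = [-0.1320, 1.2407]

step 1: x^-=[0.7632, 2.6061]  P^-=[0.3865 -0.1630; -0.1630 1.1270]  S=[0.6706]  K=[0.5107; 0.2106]  nu=[-3.7968]  x^+=[-1.1758, 1.8064]  P^+=[0.2116 -0.2352; -0.2352 1.0972]
step 2: x^-=[-1.4086, 2.1336]  P^-=[0.4186 -0.5103; -0.5103 1.7696]  S=[0.5620]  K=[0.4996; -0.0578]  nu=[2.5426]  x^+=[-0.1383, 1.9865]  P^+=[0.2783 -0.4940; -0.4940 1.7677]
step 3: x^-=[-0.5560, 2.1847]  P^-=[0.5983 -0.9297; -0.9297 2.6464]  S=[0.5792]  K=[0.5996; -0.3716]  nu=[-1.9339]  x^+=[-1.7156, 2.9032]  P^+=[0.3901 -0.8007; -0.8007 2.5665]
step 4: x^-=[-2.1141, 3.4047]  P^-=[0.8357 -1.4316; -1.4316 3.6912]  S=[0.6217]  K=[0.7225; -0.6997]  nu=[2.2048]  x^+=[-0.5212, 1.8620]  P^+=[0.5112 -1.1174; -1.1174 3.3869]
step 5: x^-=[-0.8579, 2.1026]  P^-=[1.0848 -1.9495; -1.9495 4.7650]  S=[0.6694]  K=[0.8342; -0.9904]  nu=[0.8702]  x^+=[-0.1320, 1.2407]  P^+=[0.6190 -1.3965; -1.3965 4.1083]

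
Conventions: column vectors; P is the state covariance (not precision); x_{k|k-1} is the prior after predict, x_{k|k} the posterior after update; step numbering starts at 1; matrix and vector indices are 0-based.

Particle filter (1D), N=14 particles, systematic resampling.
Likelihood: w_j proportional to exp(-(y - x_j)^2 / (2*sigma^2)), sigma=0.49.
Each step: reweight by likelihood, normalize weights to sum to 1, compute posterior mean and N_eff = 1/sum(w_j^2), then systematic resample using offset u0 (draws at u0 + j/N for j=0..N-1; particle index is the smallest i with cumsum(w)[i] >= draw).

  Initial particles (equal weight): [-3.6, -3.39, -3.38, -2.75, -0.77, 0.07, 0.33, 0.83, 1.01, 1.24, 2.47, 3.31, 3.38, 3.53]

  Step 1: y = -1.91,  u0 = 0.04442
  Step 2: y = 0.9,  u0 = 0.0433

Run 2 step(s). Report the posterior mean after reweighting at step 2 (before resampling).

step 1: w=[0.0081, 0.0325, 0.0346, 0.7160, 0.2078, 0.0009, 0.0001, 0.0000, 0.0000, 0.0000, 0.0000, 0.0000, 0.0000, 0.0000]  mean=-2.3852  Neff=1.7916  idx=[2, 3, 3, 3, 3, 3, 3, 3, 3, 3, 3, 4, 4, 4]
step 2: w=[0.0000, 0.0000, 0.0000, 0.0000, 0.0000, 0.0000, 0.0000, 0.0000, 0.0000, 0.0000, 0.0000, 0.3333, 0.3333, 0.3333]  mean=-0.7700  Neff=3.0000  idx=[11, 11, 11, 11, 11, 12, 12, 12, 12, 13, 13, 13, 13, 13]

post_mean = -0.7700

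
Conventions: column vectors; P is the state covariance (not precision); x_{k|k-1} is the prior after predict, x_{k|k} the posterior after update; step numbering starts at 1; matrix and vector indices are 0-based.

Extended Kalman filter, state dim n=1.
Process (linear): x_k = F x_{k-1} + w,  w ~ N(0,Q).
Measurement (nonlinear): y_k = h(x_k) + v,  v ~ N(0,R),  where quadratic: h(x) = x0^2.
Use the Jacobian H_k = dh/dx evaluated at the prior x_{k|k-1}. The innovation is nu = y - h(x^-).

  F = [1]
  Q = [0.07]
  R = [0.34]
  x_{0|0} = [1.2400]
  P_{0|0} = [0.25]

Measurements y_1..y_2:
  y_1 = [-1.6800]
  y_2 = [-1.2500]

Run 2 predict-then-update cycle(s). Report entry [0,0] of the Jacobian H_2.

step 1: x^-=[1.2400]  P^-=[0.3200]  H_jac=[2.4800]  S=[2.3081]  K=[0.3438]  nu=[-3.2176]  x^+=[0.1337]  P^+=[0.0471]
step 2: x^-=[0.1337]  P^-=[0.1171]  H_jac=[0.2674]  S=[0.3484]  K=[0.0899]  nu=[-1.2679]  x^+=[0.0197]  P^+=[0.1143]

H_jac[0,0] = 0.2674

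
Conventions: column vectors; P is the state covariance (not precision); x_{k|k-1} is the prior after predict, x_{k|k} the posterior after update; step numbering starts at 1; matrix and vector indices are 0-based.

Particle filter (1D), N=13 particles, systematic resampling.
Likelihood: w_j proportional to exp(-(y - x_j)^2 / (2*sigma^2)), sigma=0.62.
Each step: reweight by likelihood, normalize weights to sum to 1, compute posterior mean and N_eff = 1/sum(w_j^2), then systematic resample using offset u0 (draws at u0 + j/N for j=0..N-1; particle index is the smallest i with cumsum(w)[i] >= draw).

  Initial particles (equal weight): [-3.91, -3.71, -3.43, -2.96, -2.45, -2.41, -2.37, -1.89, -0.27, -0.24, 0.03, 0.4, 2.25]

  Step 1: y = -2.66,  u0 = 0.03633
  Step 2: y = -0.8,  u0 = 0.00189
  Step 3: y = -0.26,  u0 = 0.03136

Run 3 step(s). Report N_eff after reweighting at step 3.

N_eff = 6.2205

step 1: w=[0.0265, 0.0482, 0.0935, 0.1798, 0.1909, 0.1863, 0.1812, 0.0935, 0.0001, 0.0001, 0.0000, 0.0000, 0.0000]  mean=-2.6578  Neff=6.3778  idx=[1, 2, 3, 3, 3, 4, 4, 5, 5, 6, 6, 6, 7]
step 2: w=[0.0000, 0.0003, 0.0049, 0.0049, 0.0049, 0.0619, 0.0619, 0.0733, 0.0733, 0.0865, 0.0865, 0.0865, 0.4552]  mean=-2.1764  Neff=4.0311  idx=[2, 6, 7, 8, 9, 10, 11, 11, 12, 12, 12, 12, 12]
step 3: w=[0.0004, 0.0110, 0.0138, 0.0138, 0.0173, 0.0173, 0.0173, 0.0173, 0.1784, 0.1784, 0.1784, 0.1784, 0.1784]  mean=-1.9442  Neff=6.2205  idx=[3, 8, 8, 8, 9, 9, 10, 10, 11, 11, 11, 12, 12]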